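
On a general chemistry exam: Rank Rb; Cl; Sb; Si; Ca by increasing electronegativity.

Atoms toward the upper right of the periodic table pull bonding electrons most strongly.
Here both period and group differ, so the two effects have to be weighed against each other.
Ca > Rb: both effects reinforce here, so Ca is clearly the higher of the two.
Si > Ca: both effects reinforce here, so Si is clearly the higher of the two.
Sb > Si: the two effects oppose for this pair; the across-period effect wins (2.05 vs 1.90).
Cl > Sb: relative to Sb, both the across-period and down-group shifts push Cl's electronegativity up.
Approximate values (Pauling): Si 1.90, Cl 3.16, Ca 1.00, Rb 0.82, Sb 2.05.
So from lowest to highest: Rb < Ca < Si < Sb < Cl.

Rb, Ca, Si, Sb, Cl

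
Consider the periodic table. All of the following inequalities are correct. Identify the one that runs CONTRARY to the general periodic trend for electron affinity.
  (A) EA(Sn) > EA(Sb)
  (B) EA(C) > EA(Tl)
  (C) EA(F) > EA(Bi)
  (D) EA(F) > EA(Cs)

(A)

The general trend: electron affinity increases across a period and decreases down a group.
(A) Sn (period 5, group 14) vs Sb (period 5, group 15): the stated order contradicts the simple trend.
(B) C (period 2, group 14) vs Tl (period 6, group 13): the stated order agrees with the simple trend.
(C) F (period 2, group 17) vs Bi (period 6, group 15): the stated order agrees with the simple trend.
(D) F (period 2, group 17) vs Cs (period 6, group 1): the stated order agrees with the simple trend.
The exception is (A): adding an electron to Sb's half-filled 5p³ is unfavourable, so Sn has the more exothermic EA.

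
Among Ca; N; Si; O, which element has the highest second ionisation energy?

O

After 1 electron has been removed, what remains? Ca⁺ still has 1 valence electron; N⁺ still has 4 valence electrons; Si⁺ still has 3 valence electrons; O⁺ still has 5 valence electrons.
All are still removing valence electrons, so compare the +1 ions as you would atoms: IE_2 generally rises across a period (higher Z_eff) and falls down a group (larger shell), subject to the usual subshell exceptions.
Valence configurations: Ca⁺ [Ar]4s¹, N⁺ [He]2s²2p², Si⁺ [Ne]3s²3p¹, O⁺ [He]2s²2p³.
The numbers (kJ/mol): Ca 1145, N 2856, Si 1577, O 3388.
Putting it together, IE_2: Ca < Si < N < O.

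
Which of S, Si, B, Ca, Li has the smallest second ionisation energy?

Consider each +1 ion: S⁺ still has 5 valence electrons; Si⁺ still has 3 valence electrons; B⁺ still has 2 valence electrons; Ca⁺ still has 1 valence electron; Li⁺ is the bare [He] core.
Pulling an electron out of a noble-gas core costs far more than removing a remaining valence electron, so Li sits at the high end of IE_2.
Valence configurations: S⁺ [Ne]3s²3p³, Si⁺ [Ne]3s²3p¹, B⁺ [He]2s², Ca⁺ [Ar]4s¹.
Approximate IE_2 values (kJ/mol): S 2252, Si 1577, B 2427, Ca 1145, Li 7298.
Overall IE_2 order: Ca < Si < S < B < Li.

Ca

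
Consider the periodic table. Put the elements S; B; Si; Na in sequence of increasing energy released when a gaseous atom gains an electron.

B < Na < Si < S

B is in period 2, group 13; Na is in period 3, group 1; Si is in period 3, group 14; S is in period 3, group 16.
Electron affinity generally becomes more exothermic across a period toward the halogens and less exothermic down a group.
Here both period and group differ, so the two effects have to be weighed against each other.
Na > B: this pair runs against the simple trend — see the exception note.
Si > Na: both are in period 3; the period trend gives Si the larger value.
S > Si: both are in period 3; the period trend gives S the larger value.
Note the exception: Na has a higher electron affinity than B, contrary to the simple trend — B's ns²np¹ configuration gives only a small electron affinity — the sparsely filled np subshell binds an added electron weakly.
For reference (kJ/mol): B 27, Na 53, Si 134, S 200.
So from lowest to highest: B < Na < Si < S.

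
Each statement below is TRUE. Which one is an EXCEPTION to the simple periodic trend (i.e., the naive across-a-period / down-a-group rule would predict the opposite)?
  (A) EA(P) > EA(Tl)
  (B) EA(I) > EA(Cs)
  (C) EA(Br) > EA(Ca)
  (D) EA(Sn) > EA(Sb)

(D)

The general trend: electron affinity increases across a period and decreases down a group.
(A) P (period 3, group 15) vs Tl (period 6, group 13): the stated order agrees with the simple trend.
(B) I (period 5, group 17) vs Cs (period 6, group 1): the stated order agrees with the simple trend.
(C) Br (period 4, group 17) vs Ca (period 4, group 2): the stated order agrees with the simple trend.
(D) Sn (period 5, group 14) vs Sb (period 5, group 15): the stated order contradicts the simple trend.
The exception is (D): adding an electron to Sb's half-filled 5p³ is unfavourable, so Sn has the more exothermic EA.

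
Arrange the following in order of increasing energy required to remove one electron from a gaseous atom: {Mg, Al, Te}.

Al < Mg < Te

Mg is in period 3, group 2; Al is in period 3, group 13; Te is in period 5, group 16.
IE₁ increases left→right with effective nuclear charge and decreases top→bottom as the valence shell moves farther out.
These span different periods and groups, so the two trends combine.
Mg > Al: this pair runs against the simple trend — see the exception note.
Te > Mg: period and group pull opposite ways; the across-period shift dominates (869 vs 738 kJ/mol).
Note the exception: Mg has a higher first ionization energy than Al, contrary to the simple trend — Al's single 3p electron is easier to remove than one from Mg's filled 3s².
Approximate values (kJ/mol): Mg 738, Al 578, Te 869.
So from lowest to highest: Al < Mg < Te.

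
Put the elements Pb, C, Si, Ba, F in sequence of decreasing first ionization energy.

C is in period 2, group 14; F is in period 2, group 17; Si is in period 3, group 14; Ba is in period 6, group 2; Pb is in period 6, group 14.
Across a period the outer electron is held more tightly (higher IE₁); down a group it sits in a higher shell, more shielded, and comes off more easily.
These span different periods and groups, so the two trends combine.
Pb > Ba: Pb lies to the right of Ba in period 6, so the across-period effect alone puts Pb higher.
Si > Pb: they share group 14; the group trend gives Si the larger value.
C > Si: C sits above Si in group 14, so the down-group effect alone puts C higher.
F > C: F lies to the right of C in period 2, so the across-period effect alone puts F higher.
Approximate values (kJ/mol): C 1086, F 1681, Si 786, Ba 503, Pb 716.
So from highest to lowest: F > C > Si > Pb > Ba.

F > C > Si > Pb > Ba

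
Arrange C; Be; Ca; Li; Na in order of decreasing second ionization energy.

The second ionization energy removes an electron from the +1 ion. For each element: C⁺ still has 3 valence electrons; Be⁺ still has 1 valence electron; Ca⁺ still has 1 valence electron; Li⁺ is the bare [He] core; Na⁺ is the bare [Ne] core.
Breaking into a closed-shell core is much more expensive than removing a leftover valence electron — Na and Li have the largest IE_2 here.
Valence configurations: C⁺ [He]2s²2p¹, Be⁺ [He]2s¹, Ca⁺ [Ar]4s¹.
The numbers (kJ/mol): C 2353, Be 1757, Ca 1145, Li 7298, Na 4562.
Overall IE_2 order: Ca < Be < C < Na < Li.

Li, Na, C, Be, Ca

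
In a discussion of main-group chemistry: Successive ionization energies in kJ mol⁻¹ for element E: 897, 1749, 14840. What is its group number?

Group 2

Look for the largest jump between consecutive ionization energies: IE3/IE2 ≈ 8.5, far larger than any earlier ratio.
That jump marks the point where a core electron is being removed. So the atom has 2 valence electrons.
A main-group element with 2 valence electrons is in group 2.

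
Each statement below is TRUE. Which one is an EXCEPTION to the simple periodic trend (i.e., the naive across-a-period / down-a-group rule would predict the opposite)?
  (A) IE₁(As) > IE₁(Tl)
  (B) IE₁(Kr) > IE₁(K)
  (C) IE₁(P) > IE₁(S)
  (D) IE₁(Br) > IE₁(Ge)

(C)

The general trend: first ionization energy increases across a period and decreases down a group.
(A) As (period 4, group 15) vs Tl (period 6, group 13): the stated order agrees with the simple trend.
(B) Kr (period 4, group 18) vs K (period 4, group 1): the stated order agrees with the simple trend.
(C) P (period 3, group 15) vs S (period 3, group 16): the stated order contradicts the simple trend.
(D) Br (period 4, group 17) vs Ge (period 4, group 14): the stated order agrees with the simple trend.
The exception is (C): S (3p⁴) ionizes more easily than half-filled P (3p³) because the paired 3p electron in S is pushed out by e⁻–e⁻ repulsion.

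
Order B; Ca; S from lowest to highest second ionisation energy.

Ca < S < B

After 1 electron has been removed, what remains? B⁺ still has 2 valence electrons; Ca⁺ still has 1 valence electron; S⁺ still has 5 valence electrons.
All are still removing valence electrons, so compare the +1 ions as you would atoms: IE_2 generally rises across a period (higher Z_eff) and falls down a group (larger shell), subject to the usual subshell exceptions.
Valence configurations: B⁺ [He]2s², Ca⁺ [Ar]4s¹, S⁺ [Ne]3s²3p³.
The numbers (kJ/mol): B 2427, Ca 1145, S 2252.
So the second ionization energies run Ca < S < B.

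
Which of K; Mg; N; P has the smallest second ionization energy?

The second ionization energy removes an electron from the +1 ion. For each element: K⁺ is the bare [Ar] core; Mg⁺ still has 1 valence electron; N⁺ still has 4 valence electrons; P⁺ still has 4 valence electrons.
Pulling an electron out of a noble-gas core costs far more than removing a remaining valence electron, so K sits at the high end of IE_2.
Valence configurations: Mg⁺ [Ne]3s¹, N⁺ [He]2s²2p², P⁺ [Ne]3s²3p².
Tabulated IE_2 (kJ/mol): K 3052, Mg 1451, N 2856, P 1907.
So the second ionization energies run Mg < P < N < K.

Mg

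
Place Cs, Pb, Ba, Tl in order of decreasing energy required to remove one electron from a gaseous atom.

Pb > Tl > Ba > Cs

First ionization energy rises across a period (greater Z_eff holds electrons more tightly) and falls down a group (valence electrons are farther from the nucleus).
All lie in period 6, so first ionization energy increases left to right.
So from highest to lowest: Pb > Tl > Ba > Cs.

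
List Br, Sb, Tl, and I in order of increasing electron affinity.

Br is in period 4, group 17; Sb is in period 5, group 15; I is in period 5, group 17; Tl is in period 6, group 13.
Adding an electron releases more energy for atoms nearer the top right (short of the noble gases).
These span different periods and groups, so the two trends combine.
Sb > Tl: both effects reinforce here, so Sb is clearly the higher of the two.
I > Sb: both are in period 5; the period trend gives I the larger value.
Br > I: Br sits above I in group 17, so the down-group effect alone puts Br higher.
For reference (kJ/mol): Br 325, Sb 103, I 295, Tl 19.
So from lowest to highest: Tl < Sb < I < Br.

Tl < Sb < I < Br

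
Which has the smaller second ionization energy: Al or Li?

Al

IE_2 is the cost of taking one more electron from the +1 cation: Al⁺ still has 2 valence electrons; Li⁺ is the bare [He] core.
Core electrons are held far more tightly than valence electrons, so Li tops the IE_2 order.
The numbers (kJ/mol): Al 1817, Li 7298.
So the second ionization energies run Al < Li.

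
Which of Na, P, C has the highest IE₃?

The third ionization energy removes an electron from the +2 ion. For each element: Na²⁺ is already 1 electron into the core; P²⁺ still has 3 valence electrons; C²⁺ still has 2 valence electrons.
Core electrons are held far more tightly than valence electrons, so Na tops the IE_3 order.
Valence configurations: P²⁺ [Ne]3s²3p¹, C²⁺ [He]2s².
Approximate IE_3 values (kJ/mol): Na 6910, P 2914, C 4620.
So the third ionization energies run P < C < Na.

Na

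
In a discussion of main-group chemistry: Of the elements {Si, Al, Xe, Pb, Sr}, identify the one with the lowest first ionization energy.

Al is in period 3, group 13; Si is in period 3, group 14; Sr is in period 5, group 2; Xe is in period 5, group 18; Pb is in period 6, group 14.
IE₁ increases left→right with effective nuclear charge and decreases top→bottom as the valence shell moves farther out.
Neither a single period nor a single group — weigh both effects.
Al > Sr: both effects reinforce here, so Al is clearly the higher of the two.
Pb > Al: the two effects oppose for this pair; the across-period effect wins (716 vs 578 kJ/mol).
Si > Pb: Si sits above Pb in group 14, so the down-group effect alone puts Si higher.
Xe > Si: the two effects oppose for this pair; the across-period effect wins (1170 vs 786 kJ/mol).
Approximate values (kJ/mol): Al 578, Si 786, Sr 550, Xe 1170, Pb 716.
The lowest first ionization energy among these belongs to Sr.

Sr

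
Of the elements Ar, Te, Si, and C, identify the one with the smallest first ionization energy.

Si

C is in period 2, group 14; Si is in period 3, group 14; Ar is in period 3, group 18; Te is in period 5, group 16.
Removing the outermost electron gets harder across a period and easier down a group.
Neither a single period nor a single group — weigh both effects.
Te > Si: the two effects oppose for this pair; the across-period effect wins (869 vs 786 kJ/mol).
C > Te: period and group pull opposite ways; the down-group shift dominates (1086 vs 869 kJ/mol).
Ar > C: period and group pull opposite ways; the across-period shift dominates (1521 vs 1086 kJ/mol).
Approximate values (kJ/mol): C 1086, Si 786, Ar 1521, Te 869.
The smallest first ionization energy among these belongs to Si.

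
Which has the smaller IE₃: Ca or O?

Consider each +2 ion: Ca²⁺ is the bare [Ar] core; O²⁺ still has 4 valence electrons.
Usually core removal costs more than valence removal, but here the competition is close: a tightly held n=2 valence electron can cost more to remove than an n=3 core electron, so the actual values have to decide it.
Tabulated IE_3 (kJ/mol): Ca 4912, O 5300.
Putting it together, IE_3: Ca < O.

Ca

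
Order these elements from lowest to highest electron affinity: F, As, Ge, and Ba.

F is in period 2, group 17; Ge is in period 4, group 14; As is in period 4, group 15; Ba is in period 6, group 2.
EA tends to increase across a period and decrease down a group, though the pattern is less regular than for IE or radius.
Here both period and group differ, so the two effects have to be weighed against each other.
As > Ba: relative to Ba, both the across-period and down-group shifts push As's electron affinity up.
Ge > As: this pair runs against the simple trend — see the exception note.
F > Ge: relative to Ge, both the across-period and down-group shifts push F's electron affinity up.
Note the exception: Ge has a higher electron affinity than As, contrary to the simple trend — adding an electron to As's half-filled 4p³ is unfavourable, so Ge (4p²) has the more exothermic EA.
For reference (kJ/mol): F 328, Ge 119, As 78, Ba 14.
So from lowest to highest: Ba < As < Ge < F.

Ba < As < Ge < F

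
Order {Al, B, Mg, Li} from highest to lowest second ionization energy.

Li > B > Al > Mg

IE_2 is the cost of taking one more electron from the +1 cation: Al⁺ still has 2 valence electrons; B⁺ still has 2 valence electrons; Mg⁺ still has 1 valence electron; Li⁺ is the bare [He] core.
Breaking into a closed-shell core is much more expensive than removing a leftover valence electron — Li has the largest IE_2 here.
Valence configurations: Al⁺ [Ne]3s², B⁺ [He]2s², Mg⁺ [Ne]3s¹.
Approximate IE_2 values (kJ/mol): Al 1817, B 2427, Mg 1451, Li 7298.
Hence IE_2: Mg < Al < B < Li.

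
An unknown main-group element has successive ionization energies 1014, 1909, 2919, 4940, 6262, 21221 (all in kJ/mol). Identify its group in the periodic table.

Look for the largest jump between consecutive ionization energies: IE6/IE5 ≈ 3.4, far larger than any earlier ratio.
That jump marks the point where a core electron is being removed. So the atom has 5 valence electrons.
A main-group element with 5 valence electrons is in group 15.

Group 15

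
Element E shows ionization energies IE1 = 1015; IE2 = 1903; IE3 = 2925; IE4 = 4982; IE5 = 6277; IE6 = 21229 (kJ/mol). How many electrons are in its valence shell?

5

Look for the largest jump between consecutive ionization energies: IE6/IE5 ≈ 3.4, far larger than any earlier ratio.
That jump marks the point where a core electron is being removed. So the atom has 5 valence electrons.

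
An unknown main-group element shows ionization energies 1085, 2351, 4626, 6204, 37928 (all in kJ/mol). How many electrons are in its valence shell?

4

Look for the largest jump between consecutive ionization energies: IE5/IE4 ≈ 6.1, far larger than any earlier ratio.
That jump marks the point where a core electron is being removed. So the atom has 4 valence electrons.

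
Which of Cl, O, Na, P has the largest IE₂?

After 1 electron has been removed, what remains? Cl⁺ still has 6 valence electrons; O⁺ still has 5 valence electrons; Na⁺ is the bare [Ne] core; P⁺ still has 4 valence electrons.
Pulling an electron out of a noble-gas core costs far more than removing a remaining valence electron, so Na sits at the high end of IE_2.
Valence configurations: Cl⁺ [Ne]3s²3p⁴, O⁺ [He]2s²2p³, P⁺ [Ne]3s²3p².
Tabulated IE_2 (kJ/mol): Cl 2298, O 3388, Na 4562, P 1907.
Putting it together, IE_2: P < Cl < O < Na.

Na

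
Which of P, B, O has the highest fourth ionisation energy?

B

Consider each +3 ion: P³⁺ still has 2 valence electrons; B³⁺ is the bare [He] core; O³⁺ still has 3 valence electrons.
Pulling an electron out of a noble-gas core costs far more than removing a remaining valence electron, so B sits at the high end of IE_4.
Valence configurations: P³⁺ [Ne]3s², O³⁺ [He]2s²2p¹.
Approximate IE_4 values (kJ/mol): P 4964, B 25026, O 7469.
Overall IE_4 order: P < O < B.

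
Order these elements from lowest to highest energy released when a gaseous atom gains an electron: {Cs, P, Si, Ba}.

Ba, Cs, P, Si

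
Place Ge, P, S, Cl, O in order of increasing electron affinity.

P, Ge, O, S, Cl

Adding an electron releases more energy for atoms nearer the top right (short of the noble gases).
Here both period and group differ, so the two effects have to be weighed against each other.
Ge > P: this pair runs against the simple trend — see the exception note.
O > Ge: both effects reinforce here, so O is clearly the higher of the two.
S > O: this pair runs against the simple trend — see the exception note.
Cl > S: Cl lies to the right of S in period 3, so the across-period effect alone puts Cl higher.
Note the exception: Ge has a higher electron affinity than P, contrary to the simple trend — adding an electron to P's half-filled np³ subshell costs electron-pairing energy.
Note the exception: S has a higher electron affinity than O, contrary to the simple trend — the compact 2p subshell of O repels the added electron more than S's larger 3p does.
Tabulated electron affinity (kJ/mol): O 141, P 72, S 200, Cl 349, Ge 119.
So from lowest to highest: P < Ge < O < S < Cl.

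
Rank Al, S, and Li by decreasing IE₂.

Li > S > Al

IE_2 is the cost of taking one more electron from the +1 cation: Al⁺ still has 2 valence electrons; S⁺ still has 5 valence electrons; Li⁺ is the bare [He] core.
Core electrons are held far more tightly than valence electrons, so Li tops the IE_2 order.
Valence configurations: Al⁺ [Ne]3s², S⁺ [Ne]3s²3p³.
Approximate IE_2 values (kJ/mol): Al 1817, S 2252, Li 7298.
Hence IE_2: Al < S < Li.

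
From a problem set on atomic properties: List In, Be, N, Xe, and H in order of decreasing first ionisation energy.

N > H > Xe > Be > In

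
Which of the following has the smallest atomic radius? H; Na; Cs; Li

H is in period 1, group 1; Li is in period 2, group 1; Na is in period 3, group 1; Cs is in period 6, group 1.
Atomic radius shrinks across a period as nuclear charge pulls the same shell inward, and grows down a group as new shells are added.
All are in group 1, so atomic radius increases down the group.
The smallest atomic radius among these belongs to H.

H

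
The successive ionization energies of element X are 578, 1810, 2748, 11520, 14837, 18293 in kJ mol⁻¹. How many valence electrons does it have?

3

Look for the largest jump between consecutive ionization energies: IE4/IE3 ≈ 4.2, far larger than any earlier ratio.
That jump marks the point where a core electron is being removed. So the atom has 3 valence electrons.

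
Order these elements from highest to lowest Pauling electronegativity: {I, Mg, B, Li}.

I, B, Mg, Li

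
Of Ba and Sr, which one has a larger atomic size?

Ba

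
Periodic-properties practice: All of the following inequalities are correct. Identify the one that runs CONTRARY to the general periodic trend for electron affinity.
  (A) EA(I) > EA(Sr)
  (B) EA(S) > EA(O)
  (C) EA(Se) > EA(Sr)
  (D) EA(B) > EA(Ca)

(B)

The general trend: electron affinity increases across a period and decreases down a group.
(A) I (period 5, group 17) vs Sr (period 5, group 2): the stated order agrees with the simple trend.
(B) S (period 3, group 16) vs O (period 2, group 16): the stated order contradicts the simple trend.
(C) Se (period 4, group 16) vs Sr (period 5, group 2): the stated order agrees with the simple trend.
(D) B (period 2, group 13) vs Ca (period 4, group 2): the stated order agrees with the simple trend.
The exception is (B): the compact 2p subshell of O repels the added electron more than S's larger 3p does.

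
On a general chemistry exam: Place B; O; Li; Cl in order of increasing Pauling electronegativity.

Li, B, Cl, O

Li is in period 2, group 1; B is in period 2, group 13; O is in period 2, group 16; Cl is in period 3, group 17.
Atoms toward the upper right of the periodic table pull bonding electrons most strongly.
Here both period and group differ, so the two effects have to be weighed against each other.
B > Li: B lies to the right of Li in period 2, so the across-period effect alone puts B higher.
Cl > B: the two effects oppose for this pair; the across-period effect wins (3.16 vs 2.04).
O > Cl: period and group pull opposite ways; the down-group shift dominates (3.44 vs 3.16).
Tabulated electronegativity (Pauling): Li 0.98, B 2.04, O 3.44, Cl 3.16.
So from lowest to highest: Li < B < Cl < O.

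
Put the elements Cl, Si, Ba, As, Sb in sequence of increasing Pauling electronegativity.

Ba < Si < Sb < As < Cl

Atoms toward the upper right of the periodic table pull bonding electrons most strongly.
Here both period and group differ, so the two effects have to be weighed against each other.
Si > Ba: relative to Ba, both the across-period and down-group shifts push Si's electronegativity up.
Sb > Si: period and group pull opposite ways; the across-period shift dominates (2.05 vs 1.90).
As > Sb: As sits above Sb in group 15, so the down-group effect alone puts As higher.
Cl > As: relative to As, both the across-period and down-group shifts push Cl's electronegativity up.
Tabulated electronegativity (Pauling): Si 1.90, Cl 3.16, As 2.18, Sb 2.05, Ba 0.89.
So from lowest to highest: Ba < Si < Sb < As < Cl.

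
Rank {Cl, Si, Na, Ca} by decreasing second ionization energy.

IE_2 is the cost of taking one more electron from the +1 cation: Cl⁺ still has 6 valence electrons; Si⁺ still has 3 valence electrons; Na⁺ is the bare [Ne] core; Ca⁺ still has 1 valence electron.
Core electrons are held far more tightly than valence electrons, so Na tops the IE_2 order.
Valence configurations: Cl⁺ [Ne]3s²3p⁴, Si⁺ [Ne]3s²3p¹, Ca⁺ [Ar]4s¹.
Approximate IE_2 values (kJ/mol): Cl 2298, Si 1577, Na 4562, Ca 1145.
Overall IE_2 order: Ca < Si < Cl < Na.

Na > Cl > Si > Ca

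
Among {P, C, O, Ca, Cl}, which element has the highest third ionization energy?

O

After 2 electrons have been removed, what remains? P²⁺ still has 3 valence electrons; C²⁺ still has 2 valence electrons; O²⁺ still has 4 valence electrons; Ca²⁺ is the bare [Ar] core; Cl²⁺ still has 5 valence electrons.
Usually core removal costs more than valence removal, but here the competition is close: a tightly held n=2 valence electron can cost more to remove than an n=3 core electron, so the actual values have to decide it.
Valence configurations: P²⁺ [Ne]3s²3p¹, C²⁺ [He]2s², O²⁺ [He]2s²2p², Cl²⁺ [Ne]3s²3p³.
The numbers (kJ/mol): P 2914, C 4620, O 5300, Ca 4912, Cl 3822.
Overall IE_3 order: P < Cl < C < Ca < O.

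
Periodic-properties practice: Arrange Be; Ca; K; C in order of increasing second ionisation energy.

Consider each +1 ion: Be⁺ still has 1 valence electron; Ca⁺ still has 1 valence electron; K⁺ is the bare [Ar] core; C⁺ still has 3 valence electrons.
Core electrons are held far more tightly than valence electrons, so K tops the IE_2 order.
Valence configurations: Be⁺ [He]2s¹, Ca⁺ [Ar]4s¹, C⁺ [He]2s²2p¹.
Approximate IE_2 values (kJ/mol): Be 1757, Ca 1145, K 3052, C 2353.
Putting it together, IE_2: Ca < Be < C < K.

Ca < Be < C < K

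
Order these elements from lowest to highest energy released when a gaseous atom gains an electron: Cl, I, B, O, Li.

B < Li < O < I < Cl

Atoms with high Z_eff and room in the valence shell (especially the halogens) have the most exothermic electron affinities.
Neither a single period nor a single group — weigh both effects.
Li > B: this pair runs against the simple trend — see the exception note.
O > Li: both are in period 2; the period trend gives O the larger value.
I > O: the two effects oppose for this pair; the across-period effect wins (295 vs 141 kJ/mol).
Cl > I: Cl sits above I in group 17, so the down-group effect alone puts Cl higher.
Note the exception: Li has a higher electron affinity than B, contrary to the simple trend — B's ns²np¹ configuration gives only a small electron affinity — the sparsely filled np subshell binds an added electron weakly.
For reference (kJ/mol): Li 60, B 27, O 141, Cl 349, I 295.
So from lowest to highest: B < Li < O < I < Cl.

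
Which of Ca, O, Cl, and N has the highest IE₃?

O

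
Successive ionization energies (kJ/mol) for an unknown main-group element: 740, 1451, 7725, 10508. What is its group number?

Group 2

Look for the largest jump between consecutive ionization energies: IE3/IE2 ≈ 5.3, far larger than any earlier ratio.
That jump marks the point where a core electron is being removed. So the atom has 2 valence electrons.
A main-group element with 2 valence electrons is in group 2.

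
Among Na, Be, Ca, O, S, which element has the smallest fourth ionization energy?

IE_4 is the cost of taking one more electron from the +3 cation: Na³⁺ is already 2 electrons into the core; Be³⁺ is already 1 electron into the core; Ca³⁺ is already 1 electron into the core; O³⁺ still has 3 valence electrons; S³⁺ still has 3 valence electrons.
Usually core removal costs more than valence removal, but here the competition is close: a tightly held n=2 valence electron can cost more to remove than an n=3 core electron, so the actual values have to decide it.
Valence configurations: O³⁺ [He]2s²2p¹, S³⁺ [Ne]3s²3p¹.
The numbers (kJ/mol): Na 9543, Be 21007, Ca 6491, O 7469, S 4556.
So the fourth ionization energies run S < Ca < O < Na < Be.

S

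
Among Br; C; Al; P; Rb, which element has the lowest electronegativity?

Rb

C is in period 2, group 14; Al is in period 3, group 13; P is in period 3, group 15; Br is in period 4, group 17; Rb is in period 5, group 1.
Atoms toward the upper right of the periodic table pull bonding electrons most strongly.
Here both period and group differ, so the two effects have to be weighed against each other.
Al > Rb: both effects reinforce here, so Al is clearly the higher of the two.
P > Al: both are in period 3; the period trend gives P the larger value.
C > P: period and group pull opposite ways; the down-group shift dominates (2.55 vs 2.19).
Br > C: the two effects oppose for this pair; the across-period effect wins (2.96 vs 2.55).
Tabulated electronegativity (Pauling): C 2.55, Al 1.61, P 2.19, Br 2.96, Rb 0.82.
The lowest electronegativity among these belongs to Rb.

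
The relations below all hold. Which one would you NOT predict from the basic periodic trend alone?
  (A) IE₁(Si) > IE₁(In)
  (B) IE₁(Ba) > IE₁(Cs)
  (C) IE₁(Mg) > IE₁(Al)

(C)

The general trend: first ionization energy increases across a period and decreases down a group.
(A) Si (period 3, group 14) vs In (period 5, group 13): the stated order agrees with the simple trend.
(B) Ba (period 6, group 2) vs Cs (period 6, group 1): the stated order agrees with the simple trend.
(C) Mg (period 3, group 2) vs Al (period 3, group 13): the stated order contradicts the simple trend.
The exception is (C): Al's single 3p electron is easier to remove than one from Mg's filled 3s².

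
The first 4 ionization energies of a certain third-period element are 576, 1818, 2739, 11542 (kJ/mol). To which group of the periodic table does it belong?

Look for the largest jump between consecutive ionization energies: IE4/IE3 ≈ 4.2, far larger than any earlier ratio.
That jump marks the point where a core electron is being removed. So the atom has 3 valence electrons.
A main-group element with 3 valence electrons is in group 13.

Group 13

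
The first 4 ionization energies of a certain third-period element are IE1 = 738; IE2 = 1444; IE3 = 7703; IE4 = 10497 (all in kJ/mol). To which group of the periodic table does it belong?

Look for the largest jump between consecutive ionization energies: IE3/IE2 ≈ 5.3, far larger than any earlier ratio.
That jump marks the point where a core electron is being removed. So the atom has 2 valence electrons.
A main-group element with 2 valence electrons is in group 2.

Group 2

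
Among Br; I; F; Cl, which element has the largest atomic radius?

F is in period 2, group 17; Cl is in period 3, group 17; Br is in period 4, group 17; I is in period 5, group 17.
Moving right in a period, electrons are added to the same shell under a stronger nuclear pull, so atoms get smaller; moving down, a new shell is opened and atoms get larger.
All are in group 17, so atomic radius increases down the group.
The largest atomic radius among these belongs to I.

I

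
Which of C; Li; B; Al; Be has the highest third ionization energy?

Consider each +2 ion: C²⁺ still has 2 valence electrons; Li²⁺ is already 1 electron into the core; B²⁺ still has 1 valence electron; Al²⁺ still has 1 valence electron; Be²⁺ is the bare [He] core.
Pulling an electron out of a noble-gas core costs far more than removing a remaining valence electron, so Li and Be sit at the high end of IE_3.
Valence configurations: C²⁺ [He]2s², B²⁺ [He]2s¹, Al²⁺ [Ne]3s¹.
Tabulated IE_3 (kJ/mol): C 4620, Li 11815, B 3660, Al 2745, Be 14849.
Overall IE_3 order: Al < B < C < Li < Be.

Be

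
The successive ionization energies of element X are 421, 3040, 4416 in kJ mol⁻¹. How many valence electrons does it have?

Look for the largest jump between consecutive ionization energies: IE2/IE1 ≈ 7.2, far larger than any earlier ratio.
That jump marks the point where a core electron is being removed. So the atom has 1 valence electron.

1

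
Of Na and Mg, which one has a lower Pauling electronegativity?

Na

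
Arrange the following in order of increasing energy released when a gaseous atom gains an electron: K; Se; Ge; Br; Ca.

Ca < K < Ge < Se < Br

Adding an electron releases more energy for atoms nearer the top right (short of the noble gases).
All lie in period 4; the across-period trend (electron affinity increases left to right) applies, with the exception below.
Note the exception: K has a higher electron affinity than Ca, contrary to the simple trend — adding an electron to Ca (ns²) has to open a new, higher-energy np subshell, which is unfavourable.
For reference (kJ/mol): K 48, Ca 2, Ge 119, Se 195, Br 325.
So from lowest to highest: Ca < K < Ge < Se < Br.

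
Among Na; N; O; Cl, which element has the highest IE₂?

Na

After 1 electron has been removed, what remains? Na⁺ is the bare [Ne] core; N⁺ still has 4 valence electrons; O⁺ still has 5 valence electrons; Cl⁺ still has 6 valence electrons.
Breaking into a closed-shell core is much more expensive than removing a leftover valence electron — Na has the largest IE_2 here.
Valence configurations: N⁺ [He]2s²2p², O⁺ [He]2s²2p³, Cl⁺ [Ne]3s²3p⁴.
The numbers (kJ/mol): Na 4562, N 2856, O 3388, Cl 2298.
Hence IE_2: Cl < N < O < Na.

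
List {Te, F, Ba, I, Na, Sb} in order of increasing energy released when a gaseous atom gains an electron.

F is in period 2, group 17; Na is in period 3, group 1; Sb is in period 5, group 15; Te is in period 5, group 16; I is in period 5, group 17; Ba is in period 6, group 2.
Atoms with high Z_eff and room in the valence shell (especially the halogens) have the most exothermic electron affinities.
These span different periods and groups, so the two trends combine.
Na > Ba: the two effects oppose for this pair; the down-group effect wins (53 vs 14 kJ/mol).
Sb > Na: period and group pull opposite ways; the across-period shift dominates (103 vs 53 kJ/mol).
Te > Sb: Te lies to the right of Sb in period 5, so the across-period effect alone puts Te higher.
I > Te: both are in period 5; the period trend gives I the larger value.
F > I: they share group 17; the group trend gives F the larger value.
Tabulated electron affinity (kJ/mol): F 328, Na 53, Sb 103, Te 190, I 295, Ba 14.
So from lowest to highest: Ba < Na < Sb < Te < I < F.

Ba < Na < Sb < Te < I < F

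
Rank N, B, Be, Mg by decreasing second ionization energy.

IE_2 is the cost of taking one more electron from the +1 cation: N⁺ still has 4 valence electrons; B⁺ still has 2 valence electrons; Be⁺ still has 1 valence electron; Mg⁺ still has 1 valence electron.
All are still removing valence electrons, so compare the +1 ions as you would atoms: IE_2 generally rises across a period (higher Z_eff) and falls down a group (larger shell), subject to the usual subshell exceptions.
Valence configurations: N⁺ [He]2s²2p², B⁺ [He]2s², Be⁺ [He]2s¹, Mg⁺ [Ne]3s¹.
Approximate IE_2 values (kJ/mol): N 2856, B 2427, Be 1757, Mg 1451.
Overall IE_2 order: Mg < Be < B < N.

N > B > Be > Mg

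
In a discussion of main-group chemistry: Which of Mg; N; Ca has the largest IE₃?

Mg

IE_3 is the cost of taking one more electron from the +2 cation: Mg²⁺ is the bare [Ne] core; N²⁺ still has 3 valence electrons; Ca²⁺ is the bare [Ar] core.
Pulling an electron out of a noble-gas core costs far more than removing a remaining valence electron, so Ca and Mg sit at the high end of IE_3.
Approximate IE_3 values (kJ/mol): Mg 7733, N 4578, Ca 4912.
Overall IE_3 order: N < Ca < Mg.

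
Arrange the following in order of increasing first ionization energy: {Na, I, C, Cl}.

First ionization energy rises across a period (greater Z_eff holds electrons more tightly) and falls down a group (valence electrons are farther from the nucleus).
These span different periods and groups, so the two trends combine.
I > Na: period and group pull opposite ways; the across-period shift dominates (1008 vs 496 kJ/mol).
C > I: the two effects oppose for this pair; the down-group effect wins (1086 vs 1008 kJ/mol).
Cl > C: period and group pull opposite ways; the across-period shift dominates (1251 vs 1086 kJ/mol).
Approximate values (kJ/mol): C 1086, Na 496, Cl 1251, I 1008.
So from lowest to highest: Na < I < C < Cl.

Na < I < C < Cl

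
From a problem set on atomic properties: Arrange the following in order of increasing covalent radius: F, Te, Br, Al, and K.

F < Br < Al < Te < K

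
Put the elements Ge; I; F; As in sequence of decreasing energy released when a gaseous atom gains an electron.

F, I, Ge, As

F is in period 2, group 17; Ge is in period 4, group 14; As is in period 4, group 15; I is in period 5, group 17.
Atoms with high Z_eff and room in the valence shell (especially the halogens) have the most exothermic electron affinities.
These span different periods and groups, so the two trends combine.
Ge > As: this pair runs against the simple trend — see the exception note.
I > Ge: the two effects oppose for this pair; the across-period effect wins (295 vs 119 kJ/mol).
F > I: F sits above I in group 17, so the down-group effect alone puts F higher.
Note the exception: Ge has a higher electron affinity than As, contrary to the simple trend — adding an electron to As's half-filled 4p³ is unfavourable, so Ge (4p²) has the more exothermic EA.
Tabulated electron affinity (kJ/mol): F 328, Ge 119, As 78, I 295.
So from highest to lowest: F > I > Ge > As.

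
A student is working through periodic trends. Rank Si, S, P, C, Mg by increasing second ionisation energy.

After 1 electron has been removed, what remains? Si⁺ still has 3 valence electrons; S⁺ still has 5 valence electrons; P⁺ still has 4 valence electrons; C⁺ still has 3 valence electrons; Mg⁺ still has 1 valence electron.
All are still removing valence electrons, so compare the +1 ions as you would atoms: IE_2 generally rises across a period (higher Z_eff) and falls down a group (larger shell), subject to the usual subshell exceptions.
Valence configurations: Si⁺ [Ne]3s²3p¹, S⁺ [Ne]3s²3p³, P⁺ [Ne]3s²3p², C⁺ [He]2s²2p¹, Mg⁺ [Ne]3s¹.
Approximate IE_2 values (kJ/mol): Si 1577, S 2252, P 1907, C 2353, Mg 1451.
So the second ionization energies run Mg < Si < P < S < C.

Mg < Si < P < S < C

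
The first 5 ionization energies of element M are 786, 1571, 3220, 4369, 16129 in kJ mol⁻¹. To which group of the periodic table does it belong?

Look for the largest jump between consecutive ionization energies: IE5/IE4 ≈ 3.7, far larger than any earlier ratio.
That jump marks the point where a core electron is being removed. So the atom has 4 valence electrons.
A main-group element with 4 valence electrons is in group 14.

Group 14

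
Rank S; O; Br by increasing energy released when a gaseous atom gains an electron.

O < S < Br

O is in period 2, group 16; S is in period 3, group 16; Br is in period 4, group 17.
Atoms with high Z_eff and room in the valence shell (especially the halogens) have the most exothermic electron affinities.
These span different periods and groups, so the two trends combine.
S > O: this pair runs against the simple trend — see the exception note.
Br > S: period and group pull opposite ways; the across-period shift dominates (325 vs 200 kJ/mol).
Note the exception: S has a higher electron affinity than O, contrary to the simple trend — the compact 2p subshell of O repels the added electron more than S's larger 3p does.
For reference (kJ/mol): O 141, S 200, Br 325.
So from lowest to highest: O < S < Br.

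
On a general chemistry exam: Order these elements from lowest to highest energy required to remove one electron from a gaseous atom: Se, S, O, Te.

Te < Se < S < O

First ionization energy rises across a period (greater Z_eff holds electrons more tightly) and falls down a group (valence electrons are farther from the nucleus).
All are in group 16, so first ionization energy increases up the group.
So from lowest to highest: Te < Se < S < O.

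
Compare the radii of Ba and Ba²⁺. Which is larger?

Forming Ba²⁺ removes 2 electrons from Ba. Fewer electrons for the same nuclear charge means less shielding and a higher Z_eff on the remaining electrons, and for main-group metals the entire outer shell is lost.
A cation is smaller than its parent atom: Ba²⁺ < Ba.

Ba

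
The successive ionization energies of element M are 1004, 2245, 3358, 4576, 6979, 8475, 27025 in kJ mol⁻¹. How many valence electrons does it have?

6

Look for the largest jump between consecutive ionization energies: IE7/IE6 ≈ 3.2, far larger than any earlier ratio.
That jump marks the point where a core electron is being removed. So the atom has 6 valence electrons.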